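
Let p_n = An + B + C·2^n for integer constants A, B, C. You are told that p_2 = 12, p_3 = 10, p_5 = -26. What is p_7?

Write the equations: 2A + B + 4C = 12; 3A + B + 8C = 10; 5A + B + 32C = -26.
Subtracting the first from the second: A + 4C = -2.
Subtracting the second from the third: 2A + 24C = -36.
Solving: C = -2, A = 6, then B = 8.
Hence p_7 = 6·7 + 8 + (-2)·128 = -206.

-206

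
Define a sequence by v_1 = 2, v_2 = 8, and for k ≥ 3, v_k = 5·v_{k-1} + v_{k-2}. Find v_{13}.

Applying the relation repeatedly:
v_3 = 42, v_4 = 218, v_5 = 1132, …, v_{10} = 4273298, v_{11} = 22189452, v_{12} = 115220558, v_{13} = 598292242.

598292242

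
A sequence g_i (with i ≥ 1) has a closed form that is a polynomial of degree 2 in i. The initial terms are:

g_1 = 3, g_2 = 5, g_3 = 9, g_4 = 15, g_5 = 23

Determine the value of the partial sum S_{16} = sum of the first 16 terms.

1408

1st diffs: 2, 4, 6, 8.
2nd diffs: 2, 2, 2 (constant).
Newton forward-difference form: g_i = 3 + 2·C(i-1,1) + 2·C(i-1,2).
Continuing: …, 33, 45, 59, 75, …, g_{16} = 243.
Summing i = 1..16 (16 terms) gives 1408.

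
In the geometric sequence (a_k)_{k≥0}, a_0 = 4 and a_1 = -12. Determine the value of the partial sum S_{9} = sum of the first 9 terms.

19684

Common ratio r = -3.
a_k = 4·(-3)^(k-0).
S = 4·((-3)^9 - 1)/(-3 - 1) = 4·(-19683 - 1)/(-4) = 19684.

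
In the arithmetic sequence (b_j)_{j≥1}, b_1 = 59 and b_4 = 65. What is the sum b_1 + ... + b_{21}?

Common difference d = (65 - 59) / (4 - 1) = 2.
b_j = 59 + (j - 1)·2.
b_{21} = 99; S = 21·(59 + 99)/2 = 1659.

1659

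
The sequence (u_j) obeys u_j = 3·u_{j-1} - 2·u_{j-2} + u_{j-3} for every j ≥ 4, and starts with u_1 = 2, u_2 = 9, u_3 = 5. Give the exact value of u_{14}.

-2950

Step forward from the initial values:
u_4 = -1; u_5 = -4; u_6 = -5; …; u_{11} = -235; u_{12} = -546; u_{13} = -1269; u_{14} = -2950.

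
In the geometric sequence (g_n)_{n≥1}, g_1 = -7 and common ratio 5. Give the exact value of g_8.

-546875

g_n = (-7)·5^(n-1).
g_8 = (-7)·5^7 = -546875.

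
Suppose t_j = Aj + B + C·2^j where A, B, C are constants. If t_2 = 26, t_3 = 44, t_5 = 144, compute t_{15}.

131108

The three given values yield: 2A + B + 4C = 26; 3A + B + 8C = 44; 5A + B + 32C = 144.
Subtracting the first from the second: A + 4C = 18.
Subtracting the second from the third: 2A + 24C = 100.
Solving: C = 4, A = 2, then B = 6.
So t_j = 2·j + 6 + 4·2^j; at j=15 this is 131108.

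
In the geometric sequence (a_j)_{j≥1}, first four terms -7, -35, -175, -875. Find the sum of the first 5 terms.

-5467

Common ratio r = 5.
a_j = (-7)·5^(j-1).
S = (-7)·(5^5 - 1)/(5 - 1) = (-7)·(3125 - 1)/(4) = -5467.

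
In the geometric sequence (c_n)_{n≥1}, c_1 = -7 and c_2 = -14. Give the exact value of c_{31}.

Common ratio r = 2.
c_n = (-7)·2^(n-1).
c_{31} = (-7)·2^30 = -7516192768.

-7516192768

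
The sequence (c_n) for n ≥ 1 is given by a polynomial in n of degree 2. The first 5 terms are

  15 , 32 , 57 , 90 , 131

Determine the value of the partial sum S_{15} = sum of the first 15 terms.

5650

1st diffs: 17, 25, 33, 41.
2nd diffs: 8, 8, 8 (constant).
Newton forward-difference form: c_n = 15 + 17·C(n-1,1) + 8·C(n-1,2).
Continuing: …, 180, 237, 302, 375, …, c_{15} = 981.
Summing n = 1..15 (15 terms) gives 5650.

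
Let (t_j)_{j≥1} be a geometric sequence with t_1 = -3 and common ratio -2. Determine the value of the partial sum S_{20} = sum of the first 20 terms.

t_j = (-3)·(-2)^(j-1).
S = (-3)·((-2)^20 - 1)/(-2 - 1) = (-3)·(1048576 - 1)/(-3) = 1048575.

1048575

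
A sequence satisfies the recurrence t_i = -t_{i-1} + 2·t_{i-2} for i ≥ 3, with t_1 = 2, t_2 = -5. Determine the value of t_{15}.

38229

Applying the relation repeatedly:
t_3 = 9; t_4 = -19; t_5 = 37; …; t_{12} = -4779; t_{13} = 9557; t_{14} = -19115; t_{15} = 38229.
(Characteristic roots are 1 and -2.)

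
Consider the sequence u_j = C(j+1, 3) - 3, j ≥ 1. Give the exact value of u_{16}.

C(17, 3) = 680, so u_{16} = 677.

677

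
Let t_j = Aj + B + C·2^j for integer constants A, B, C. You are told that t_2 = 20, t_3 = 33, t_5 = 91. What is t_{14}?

The three given values yield: 2A + B + 4C = 20; 3A + B + 8C = 33; 5A + B + 32C = 91.
Subtracting the first from the second: A + 4C = 13.
Subtracting the second from the third: 2A + 24C = 58.
Solving: C = 2, A = 5, then B = 2.
Hence t_{14} = 5·14 + 2 + 2·16384 = 32840.

32840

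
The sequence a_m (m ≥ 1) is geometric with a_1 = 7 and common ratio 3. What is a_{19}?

a_m = 7·3^(m-1).
a_{19} = 7·3^18 = 2711943423.

2711943423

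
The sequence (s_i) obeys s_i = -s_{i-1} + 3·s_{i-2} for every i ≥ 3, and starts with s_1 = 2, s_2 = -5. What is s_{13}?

Iterate the recurrence:
s_3 = 11, s_4 = -26, s_5 = 59, …, s_{10} = -3842, s_{11} = 8843, s_{12} = -20369, s_{13} = 46898.

46898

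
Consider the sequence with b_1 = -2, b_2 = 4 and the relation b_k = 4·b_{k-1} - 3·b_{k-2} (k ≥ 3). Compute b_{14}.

4782964

Compute successive terms:
b_3 = 22;  b_4 = 76;  b_5 = 238;  …;  b_{11} = 177142;  b_{12} = 531436;  b_{13} = 1594318;  b_{14} = 4782964.
(Characteristic roots are 3 and 1.)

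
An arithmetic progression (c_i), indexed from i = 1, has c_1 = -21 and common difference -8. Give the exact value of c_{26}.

c_i = -21 + (i - 1)·(-8).
c_{26} = -21 + 25·(-8) = -221.

-221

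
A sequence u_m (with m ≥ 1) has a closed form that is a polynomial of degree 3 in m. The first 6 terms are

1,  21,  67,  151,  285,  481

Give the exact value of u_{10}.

2125

1st diffs: 20, 46, 84, 134, 196.
2nd diffs: 26, 38, 50, 62.
3rd diffs: 12, 12, 12 (constant).
Newton forward-difference form: u_m = 1 + 20·C(m-1,1) + 26·C(m-1,2) + 12·C(m-1,3).
At m = 10: m-1 = 9, so u_{10} = 1 + 180 + 936 + 1008 = 2125.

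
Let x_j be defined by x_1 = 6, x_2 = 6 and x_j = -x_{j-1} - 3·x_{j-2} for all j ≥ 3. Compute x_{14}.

Iterate the recurrence:
x_3 = -24, x_4 = 6, x_5 = 66, …, x_{11} = 1146, x_{12} = 2076, x_{13} = -5514, x_{14} = -714.

-714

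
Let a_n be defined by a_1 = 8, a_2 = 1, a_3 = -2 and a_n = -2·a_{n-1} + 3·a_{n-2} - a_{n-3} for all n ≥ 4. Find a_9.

-297

a_4 = -1; a_5 = -5; a_6 = 9; a_7 = -32; a_8 = 96; a_9 = -297.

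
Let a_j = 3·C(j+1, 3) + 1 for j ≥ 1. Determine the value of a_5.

61

C(6, 3) = 20, so a_5 = 61.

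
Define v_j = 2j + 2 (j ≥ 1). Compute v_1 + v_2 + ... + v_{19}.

418

Over j = 1..19: Σj = 190.
Total = (2)·190 + (2)·19 = 418.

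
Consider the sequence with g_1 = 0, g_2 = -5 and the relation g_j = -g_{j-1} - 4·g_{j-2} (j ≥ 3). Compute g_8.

Compute successive terms:
g_3 = 5; g_4 = 15; g_5 = -35; g_6 = -25; g_7 = 165; g_8 = -65.

-65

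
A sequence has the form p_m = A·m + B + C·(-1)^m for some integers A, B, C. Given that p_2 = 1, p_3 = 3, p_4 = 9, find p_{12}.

Plug in m = 2, 3, 4: 2A + B + C = 1; 3A + B - C = 3; 4A + B + C = 9.
Subtracting the first from the second: A - 2C = 2.
Subtracting the second from the third: A + 2C = 6.
Solving: C = 1, A = 4, then B = -8.
So p_m = 4·m + (-8) + 1·(-1)^m; at m=12 this is 41.

41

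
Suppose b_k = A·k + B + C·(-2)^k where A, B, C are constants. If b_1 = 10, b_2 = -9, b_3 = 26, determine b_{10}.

-3077

Plug in k = 1, 2, 3: A + B - 2C = 10; 2A + B + 4C = -9; 3A + B - 8C = 26.
Subtracting the first from the second: A + 6C = -19.
Subtracting the second from the third: A - 12C = 35.
Solving: C = -3, A = -1, then B = 5.
So b_k = -1·k + 5 + (-3)·(-2)^k; at k=10 this is -3077.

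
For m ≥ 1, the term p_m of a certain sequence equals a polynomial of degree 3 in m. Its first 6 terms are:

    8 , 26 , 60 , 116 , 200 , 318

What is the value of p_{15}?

3900

1st diffs: 18, 34, 56, 84, 118.
2nd diffs: 16, 22, 28, 34.
3rd diffs: 6, 6, 6 (constant).
Newton forward-difference form: p_m = 8 + 18·C(m-1,1) + 16·C(m-1,2) + 6·C(m-1,3).
At m = 15: m-1 = 14, so p_{15} = 8 + 252 + 1456 + 2184 = 3900.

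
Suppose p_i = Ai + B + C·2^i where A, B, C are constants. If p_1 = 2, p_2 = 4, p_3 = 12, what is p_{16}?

196544

Write the equations: A + B + 2C = 2; 2A + B + 4C = 4; 3A + B + 8C = 12.
Subtracting the first from the second: A + 2C = 2.
Subtracting the second from the third: A + 4C = 8.
Solving: C = 3, A = -4, then B = 0.
So p_i = -4·i + 0 + 3·2^i; at i=16 this is 196544.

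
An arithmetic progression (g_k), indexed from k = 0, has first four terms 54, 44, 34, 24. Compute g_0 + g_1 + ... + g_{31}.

Common difference d = -10.
g_k = 54 + (k - 0)·(-10).
g_{31} = -256; S = 32·(54 + (-256))/2 = -3232.

-3232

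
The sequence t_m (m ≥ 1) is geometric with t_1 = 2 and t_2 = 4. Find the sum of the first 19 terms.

Common ratio r = 2.
t_m = 2·2^(m-1).
S = 2·(2^19 - 1)/(2 - 1) = 2·(524288 - 1)/(1) = 1048574.

1048574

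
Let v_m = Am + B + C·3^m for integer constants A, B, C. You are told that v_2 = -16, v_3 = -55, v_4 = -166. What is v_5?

The three given values yield: 2A + B + 9C = -16; 3A + B + 27C = -55; 4A + B + 81C = -166.
Subtracting the first from the second: A + 18C = -39.
Subtracting the second from the third: A + 54C = -111.
Solving: C = -2, A = -3, then B = 8.
Therefore v_5 = -15 + 8 + (-2)·243 = -493.

-493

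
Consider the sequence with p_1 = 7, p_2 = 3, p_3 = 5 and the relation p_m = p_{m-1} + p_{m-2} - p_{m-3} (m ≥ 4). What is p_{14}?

Step forward from the initial values:
p_4 = 1; p_5 = 3; p_6 = -1; …; p_{11} = -3; p_{12} = -7; p_{13} = -5; p_{14} = -9.

-9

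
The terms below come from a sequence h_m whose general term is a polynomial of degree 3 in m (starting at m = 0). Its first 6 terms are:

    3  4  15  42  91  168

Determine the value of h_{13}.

1st diffs: 1, 11, 27, 49, 77.
2nd diffs: 10, 16, 22, 28.
3rd diffs: 6, 6, 6 (constant).
So h_m = m^3 + 2m^2 - 2m + 3.
Evaluating at m = 13 gives h_{13} = 2512.

2512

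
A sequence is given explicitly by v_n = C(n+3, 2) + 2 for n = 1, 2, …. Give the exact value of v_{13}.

C(16, 2) = 120, so v_{13} = 122.

122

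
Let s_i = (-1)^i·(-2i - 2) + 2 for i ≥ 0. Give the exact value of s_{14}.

-28

(-1)^14 = 1; -2i - 2 at i=14 is -30; so s_{14} = -28.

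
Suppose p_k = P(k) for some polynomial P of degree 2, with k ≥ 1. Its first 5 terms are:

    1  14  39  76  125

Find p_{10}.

550

1st diffs: 13, 25, 37, 49.
2nd diffs: 12, 12, 12 (constant).
So p_k = 6k^2 - 5k.
Evaluating at k = 10 gives p_{10} = 550.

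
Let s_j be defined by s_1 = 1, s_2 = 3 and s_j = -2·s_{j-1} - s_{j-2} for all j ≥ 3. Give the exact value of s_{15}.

Iterate the recurrence:
s_3 = -7; s_4 = 11; s_5 = -15; …; s_{12} = 43; s_{13} = -47; s_{14} = 51; s_{15} = -55.
(Characteristic roots are -1 and -1.)

-55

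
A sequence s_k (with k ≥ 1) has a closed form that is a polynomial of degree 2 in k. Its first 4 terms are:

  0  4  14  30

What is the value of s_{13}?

444

1st diffs: 4, 10, 16.
2nd diffs: 6, 6 (constant).
So s_k = 3k^2 - 5k + 2.
Evaluating at k = 13 gives s_{13} = 444.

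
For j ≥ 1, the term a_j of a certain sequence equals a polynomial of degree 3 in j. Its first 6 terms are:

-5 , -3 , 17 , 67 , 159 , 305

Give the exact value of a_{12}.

2987

1st diffs: 2, 20, 50, 92, 146.
2nd diffs: 18, 30, 42, 54.
3rd diffs: 12, 12, 12 (constant).
So a_j = 2j^3 - 3j^2 - 3j - 1.
Evaluating at j = 12 gives a_{12} = 2987.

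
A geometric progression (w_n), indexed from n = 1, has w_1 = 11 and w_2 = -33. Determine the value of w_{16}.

-157837977

Common ratio r = -3.
w_n = 11·(-3)^(n-1).
w_{16} = 11·(-3)^15 = -157837977.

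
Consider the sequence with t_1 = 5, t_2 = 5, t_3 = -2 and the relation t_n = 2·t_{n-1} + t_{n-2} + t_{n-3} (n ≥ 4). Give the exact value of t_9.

577

Step forward from the initial values:
t_4 = 6; t_5 = 15; t_6 = 34; t_7 = 89; t_8 = 227; t_9 = 577.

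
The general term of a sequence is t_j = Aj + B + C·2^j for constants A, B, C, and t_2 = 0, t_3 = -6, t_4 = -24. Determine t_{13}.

Write the equations: 2A + B + 4C = 0; 3A + B + 8C = -6; 4A + B + 16C = -24.
Subtracting the first from the second: A + 4C = -6.
Subtracting the second from the third: A + 8C = -18.
Solving: C = -3, A = 6, then B = 0.
Therefore t_{13} = 78 + 0 + (-3)·8192 = -24498.

-24498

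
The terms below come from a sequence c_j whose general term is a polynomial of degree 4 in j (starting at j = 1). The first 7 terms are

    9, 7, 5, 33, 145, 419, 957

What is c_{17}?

1st diffs: -2, -2, 28, 112, 274, 538.
2nd diffs: 0, 30, 84, 162, 264.
3rd diffs: 30, 54, 78, 102.
4th diffs: 24, 24, 24 (constant).
Newton forward-difference form: c_j = 9 + (-2)·C(j-1,1) + 30·C(j-1,3) + 24·C(j-1,4).
At j = 17: j-1 = 16, so c_{17} = 9 - 32 + 16800 + 43680 = 60457.

60457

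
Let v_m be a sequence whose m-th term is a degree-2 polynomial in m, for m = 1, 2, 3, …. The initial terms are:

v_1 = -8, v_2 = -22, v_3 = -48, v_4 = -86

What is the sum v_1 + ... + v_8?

-1128

1st diffs: -14, -26, -38.
2nd diffs: -12, -12 (constant).
So v_m = -6m^2 + 4m - 6.
Continuing: -136, -198, -272, -358.
Summing m = 1..8 (8 terms) gives -1128.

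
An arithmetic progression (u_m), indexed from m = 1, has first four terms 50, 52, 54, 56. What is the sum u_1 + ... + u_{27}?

2052

Common difference d = 2.
u_m = 50 + (m - 1)·2.
u_{27} = 102; S = 27·(50 + 102)/2 = 2052.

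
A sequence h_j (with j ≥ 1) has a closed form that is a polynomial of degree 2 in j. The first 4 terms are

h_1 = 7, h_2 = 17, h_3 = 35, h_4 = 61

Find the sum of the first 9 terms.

1095

1st diffs: 10, 18, 26.
2nd diffs: 8, 8 (constant).
Newton forward-difference form: h_j = 7 + 10·C(j-1,1) + 8·C(j-1,2).
Continuing: …, 95, 137, 187, 245, …, h_9 = 311.
Summing j = 1..9 (9 terms) gives 1095.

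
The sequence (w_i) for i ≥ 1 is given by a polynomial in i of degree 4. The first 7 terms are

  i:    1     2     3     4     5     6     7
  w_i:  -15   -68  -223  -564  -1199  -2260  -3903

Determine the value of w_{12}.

-27988

1st diffs: -53, -155, -341, -635, -1061, -1643.
2nd diffs: -102, -186, -294, -426, -582.
3rd diffs: -84, -108, -132, -156.
4th diffs: -24, -24, -24 (constant).
Newton forward-difference form: w_i = -15 + (-53)·C(i-1,1) + (-102)·C(i-1,2) + (-84)·C(i-1,3) + (-24)·C(i-1,4).
At i = 12: i-1 = 11, so w_{12} = -15 - 583 - 5610 - 13860 - 7920 = -27988.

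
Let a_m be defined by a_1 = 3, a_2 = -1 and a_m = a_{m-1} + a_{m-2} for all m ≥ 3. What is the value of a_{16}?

521

Step forward from the initial values:
a_3 = 2; a_4 = 1; a_5 = 3; …; a_{13} = 123; a_{14} = 199; a_{15} = 322; a_{16} = 521.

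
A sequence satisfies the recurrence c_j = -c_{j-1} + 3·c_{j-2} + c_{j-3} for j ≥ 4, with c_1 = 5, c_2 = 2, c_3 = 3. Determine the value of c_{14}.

c_4 = 8, c_5 = 3, c_6 = 24, …, c_{11} = -473, c_{12} = 1348, c_{13} = -2449, c_{14} = 6020.

6020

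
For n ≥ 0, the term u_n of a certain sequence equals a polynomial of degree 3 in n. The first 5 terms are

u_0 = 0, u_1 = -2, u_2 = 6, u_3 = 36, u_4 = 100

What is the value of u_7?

1st diffs: -2, 8, 30, 64.
2nd diffs: 10, 22, 34.
3rd diffs: 12, 12 (constant).
So u_n = 2n^3 - n^2 - 3n.
Evaluating at n = 7 gives u_7 = 616.

616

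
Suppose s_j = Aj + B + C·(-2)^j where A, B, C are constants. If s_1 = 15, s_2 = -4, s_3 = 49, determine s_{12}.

The three given values yield: A + B - 2C = 15; 2A + B + 4C = -4; 3A + B - 8C = 49.
Subtracting the first from the second: A + 6C = -19.
Subtracting the second from the third: A - 12C = 53.
Solving: C = -4, A = 5, then B = 2.
Hence s_{12} = 5·12 + 2 + (-4)·4096 = -16322.

-16322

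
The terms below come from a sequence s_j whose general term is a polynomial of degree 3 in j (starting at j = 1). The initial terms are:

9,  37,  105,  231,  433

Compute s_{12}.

5487

1st diffs: 28, 68, 126, 202.
2nd diffs: 40, 58, 76.
3rd diffs: 18, 18 (constant).
Newton forward-difference form: s_j = 9 + 28·C(j-1,1) + 40·C(j-1,2) + 18·C(j-1,3).
At j = 12: j-1 = 11, so s_{12} = 9 + 308 + 2200 + 2970 = 5487.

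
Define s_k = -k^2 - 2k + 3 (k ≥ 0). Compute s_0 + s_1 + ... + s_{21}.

-3707

Over k = 0..21: Σk = 231, Σk² = 3311.
Total = (-1)·3311 + (-2)·231 + (3)·22 = -3707.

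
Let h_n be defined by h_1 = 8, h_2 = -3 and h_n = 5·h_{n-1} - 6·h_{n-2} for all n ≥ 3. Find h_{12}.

Compute successive terms:
h_3 = -63;  h_4 = -297;  h_5 = -1107;  h_6 = -3753;  h_7 = -12123;  h_8 = -38097;  h_9 = -117747;  h_{10} = -360153;  h_{11} = -1094283;  h_{12} = -3310497.
(Characteristic roots are 3 and 2.)

-3310497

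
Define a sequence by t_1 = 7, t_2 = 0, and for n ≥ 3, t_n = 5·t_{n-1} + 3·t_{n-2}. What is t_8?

Compute successive terms:
t_3 = 21;  t_4 = 105;  t_5 = 588;  t_6 = 3255;  t_7 = 18039;  t_8 = 99960.

99960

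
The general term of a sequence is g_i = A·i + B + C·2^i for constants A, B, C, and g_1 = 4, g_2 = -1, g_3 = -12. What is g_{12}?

Write the equations: A + B + 2C = 4; 2A + B + 4C = -1; 3A + B + 8C = -12.
Subtracting the first from the second: A + 2C = -5.
Subtracting the second from the third: A + 4C = -11.
Solving: C = -3, A = 1, then B = 9.
So g_i = 1·i + 9 + (-3)·2^i; at i=12 this is -12267.

-12267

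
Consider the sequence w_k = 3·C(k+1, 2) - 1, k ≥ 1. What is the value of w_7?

C(8, 2) = 28, so w_7 = 83.

83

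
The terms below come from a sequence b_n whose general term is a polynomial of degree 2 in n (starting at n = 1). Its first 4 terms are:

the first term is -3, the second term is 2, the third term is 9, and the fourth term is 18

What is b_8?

1st diffs: 5, 7, 9.
2nd diffs: 2, 2 (constant).
So b_n = n^2 + 2n - 6.
Evaluating at n = 8 gives b_8 = 74.

74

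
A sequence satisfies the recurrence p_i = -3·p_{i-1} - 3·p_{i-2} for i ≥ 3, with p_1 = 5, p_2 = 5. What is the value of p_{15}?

-21870

Iterate the recurrence:
p_3 = -30; p_4 = 75; p_5 = -135; …; p_{12} = -4860; p_{13} = 3645; p_{14} = 3645; p_{15} = -21870.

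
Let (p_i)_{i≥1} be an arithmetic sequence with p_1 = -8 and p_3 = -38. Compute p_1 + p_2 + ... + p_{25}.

-4700

Common difference d = (-38 - (-8)) / (3 - 1) = -15.
p_i = -8 + (i - 1)·(-15).
p_{25} = -368; S = 25·(-8 + (-368))/2 = -4700.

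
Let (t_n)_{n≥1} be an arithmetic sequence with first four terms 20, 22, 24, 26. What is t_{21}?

Common difference d = 2.
t_n = 20 + (n - 1)·2.
t_{21} = 20 + 20·2 = 60.

60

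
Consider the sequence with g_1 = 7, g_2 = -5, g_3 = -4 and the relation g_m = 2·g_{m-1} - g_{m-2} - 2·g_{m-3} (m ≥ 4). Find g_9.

212

Compute successive terms:
g_4 = -17; g_5 = -20; g_6 = -15; g_7 = 24; g_8 = 103; g_9 = 212.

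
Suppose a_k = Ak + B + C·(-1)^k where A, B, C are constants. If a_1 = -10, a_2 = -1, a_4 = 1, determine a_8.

The three given values yield: A + B - C = -10; 2A + B + C = -1; 4A + B + C = 1.
Subtracting the first from the second: A + 2C = 9.
Subtracting the second from the third: 2A = 2.
Solving: C = 4, A = 1, then B = -7.
Therefore a_8 = 8 + (-7) + 4·1 = 5.

5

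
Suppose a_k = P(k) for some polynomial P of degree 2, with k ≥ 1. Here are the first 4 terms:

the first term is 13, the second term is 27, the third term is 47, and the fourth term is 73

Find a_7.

187

1st diffs: 14, 20, 26.
2nd diffs: 6, 6 (constant).
Newton forward-difference form: a_k = 13 + 14·C(k-1,1) + 6·C(k-1,2).
At k = 7: k-1 = 6, so a_7 = 13 + 84 + 90 = 187.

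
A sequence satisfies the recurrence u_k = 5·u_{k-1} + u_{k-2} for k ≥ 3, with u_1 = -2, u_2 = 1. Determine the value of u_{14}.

227794841

Iterate the recurrence:
u_3 = 3  u_4 = 16  u_5 = 83  …  u_{11} = 1627023  u_{12} = 8448451  u_{13} = 43869278  u_{14} = 227794841.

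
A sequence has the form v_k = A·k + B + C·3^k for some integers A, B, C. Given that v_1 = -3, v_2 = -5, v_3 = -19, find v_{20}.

-3486784325

Write the equations: A + B + 3C = -3; 2A + B + 9C = -5; 3A + B + 27C = -19.
Subtracting the first from the second: A + 6C = -2.
Subtracting the second from the third: A + 18C = -14.
Solving: C = -1, A = 4, then B = -4.
Hence v_{20} = 4·20 + (-4) + (-1)·3486784401 = -3486784325.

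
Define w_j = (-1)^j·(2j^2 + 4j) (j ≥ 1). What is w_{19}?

-798

(-1)^19 = -1; 2j^2 + 4j at j=19 is 798; so w_{19} = -798.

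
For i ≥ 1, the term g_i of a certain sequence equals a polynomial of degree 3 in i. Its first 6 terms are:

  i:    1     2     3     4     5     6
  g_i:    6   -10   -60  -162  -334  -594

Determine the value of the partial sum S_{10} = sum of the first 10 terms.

-8520

1st diffs: -16, -50, -102, -172, -260.
2nd diffs: -34, -52, -70, -88.
3rd diffs: -18, -18, -18 (constant).
Newton forward-difference form: g_i = 6 + (-16)·C(i-1,1) + (-34)·C(i-1,2) + (-18)·C(i-1,3).
Continuing: -960, -1450, -2082, -2874.
Summing i = 1..10 (10 terms) gives -8520.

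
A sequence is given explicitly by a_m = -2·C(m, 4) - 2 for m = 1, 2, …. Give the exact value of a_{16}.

C(16, 4) = 1820, so a_{16} = -3642.

-3642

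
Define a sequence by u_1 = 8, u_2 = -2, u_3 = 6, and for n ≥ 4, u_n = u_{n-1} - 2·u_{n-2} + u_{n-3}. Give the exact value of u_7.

-16

u_4 = 18; u_5 = 4; u_6 = -26; u_7 = -16.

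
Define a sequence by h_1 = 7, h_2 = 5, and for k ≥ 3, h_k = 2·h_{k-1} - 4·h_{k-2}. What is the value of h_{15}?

-73728

Iterate the recurrence:
h_3 = -18; h_4 = -56; h_5 = -40; …; h_{12} = 9216; h_{13} = 28672; h_{14} = 20480; h_{15} = -73728.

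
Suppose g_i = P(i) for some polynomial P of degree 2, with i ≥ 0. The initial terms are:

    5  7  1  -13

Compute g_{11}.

1st diffs: 2, -6, -14.
2nd diffs: -8, -8 (constant).
Newton forward-difference form: g_i = 5 + 2·C(i,1) + (-8)·C(i,2).
At i = 11: i = 11, so g_{11} = 5 + 22 - 440 = -413.

-413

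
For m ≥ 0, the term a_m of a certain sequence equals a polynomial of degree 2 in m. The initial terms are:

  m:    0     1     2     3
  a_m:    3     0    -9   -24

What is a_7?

-144

1st diffs: -3, -9, -15.
2nd diffs: -6, -6 (constant).
So a_m = -3m^2 + 3.
Evaluating at m = 7 gives a_7 = -144.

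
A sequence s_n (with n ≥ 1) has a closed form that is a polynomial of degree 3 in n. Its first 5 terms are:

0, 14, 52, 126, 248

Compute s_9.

1st diffs: 14, 38, 74, 122.
2nd diffs: 24, 36, 48.
3rd diffs: 12, 12 (constant).
Newton forward-difference form: s_n = 14·C(n-1,1) + 24·C(n-1,2) + 12·C(n-1,3).
At n = 9: n-1 = 8, so s_9 = 112 + 672 + 672 = 1456.

1456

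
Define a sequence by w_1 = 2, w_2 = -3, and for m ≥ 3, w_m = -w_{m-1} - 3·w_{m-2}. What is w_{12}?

Step forward from the initial values:
w_3 = -3; w_4 = 12; w_5 = -3; w_6 = -33; w_7 = 42; w_8 = 57; w_9 = -183; w_{10} = 12; w_{11} = 537; w_{12} = -573.

-573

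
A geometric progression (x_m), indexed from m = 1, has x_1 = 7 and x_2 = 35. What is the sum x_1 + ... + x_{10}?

17089842

Common ratio r = 5.
x_m = 7·5^(m-1).
S = 7·(5^10 - 1)/(5 - 1) = 7·(9765625 - 1)/(4) = 17089842.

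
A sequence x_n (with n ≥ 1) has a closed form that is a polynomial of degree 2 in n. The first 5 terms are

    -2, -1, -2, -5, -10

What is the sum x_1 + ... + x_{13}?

-520

1st diffs: 1, -1, -3, -5.
2nd diffs: -2, -2, -2 (constant).
So x_n = -n^2 + 4n - 5.
Continuing: …, -17, -26, -37, -50, …, x_{13} = -122.
Summing n = 1..13 (13 terms) gives -520.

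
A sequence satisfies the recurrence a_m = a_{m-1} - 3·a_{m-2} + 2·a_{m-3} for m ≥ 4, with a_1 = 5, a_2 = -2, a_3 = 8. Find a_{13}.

Step forward from the initial values:
a_4 = 24; a_5 = -4; a_6 = -60; a_7 = 0; a_8 = 172; a_9 = 52; a_{10} = -464; a_{11} = -276; a_{12} = 1220; a_{13} = 1120.

1120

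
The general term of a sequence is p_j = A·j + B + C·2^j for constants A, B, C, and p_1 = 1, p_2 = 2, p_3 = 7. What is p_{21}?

Plug in j = 1, 2, 3: A + B + 2C = 1; 2A + B + 4C = 2; 3A + B + 8C = 7.
Subtracting the first from the second: A + 2C = 1.
Subtracting the second from the third: A + 4C = 5.
Solving: C = 2, A = -3, then B = 0.
Therefore p_{21} = -63 + 0 + 2·2097152 = 4194241.

4194241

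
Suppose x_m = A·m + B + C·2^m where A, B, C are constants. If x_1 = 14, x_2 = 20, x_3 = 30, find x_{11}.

4126

Write the equations: A + B + 2C = 14; 2A + B + 4C = 20; 3A + B + 8C = 30.
Subtracting the first from the second: A + 2C = 6.
Subtracting the second from the third: A + 4C = 10.
Solving: C = 2, A = 2, then B = 8.
So x_m = 2·m + 8 + 2·2^m; at m=11 this is 4126.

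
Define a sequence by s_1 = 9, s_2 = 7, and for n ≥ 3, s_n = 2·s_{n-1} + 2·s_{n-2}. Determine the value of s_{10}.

33264

s_3 = 32;  s_4 = 78;  s_5 = 220;  s_6 = 596;  s_7 = 1632;  s_8 = 4456;  s_9 = 12176;  s_{10} = 33264.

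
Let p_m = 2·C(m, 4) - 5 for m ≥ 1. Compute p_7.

65

C(7, 4) = 35, so p_7 = 65.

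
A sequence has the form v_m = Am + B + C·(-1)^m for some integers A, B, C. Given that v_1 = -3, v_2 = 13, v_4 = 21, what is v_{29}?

Write the equations: A + B - C = -3; 2A + B + C = 13; 4A + B + C = 21.
Subtracting the first from the second: A + 2C = 16.
Subtracting the second from the third: 2A = 8.
Solving: C = 6, A = 4, then B = -1.
So v_m = 4·m + (-1) + 6·(-1)^m; at m=29 this is 109.

109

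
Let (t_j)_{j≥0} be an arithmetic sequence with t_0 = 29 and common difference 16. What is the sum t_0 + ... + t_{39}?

t_j = 29 + (j - 0)·16.
t_{39} = 653; S = 40·(29 + 653)/2 = 13640.

13640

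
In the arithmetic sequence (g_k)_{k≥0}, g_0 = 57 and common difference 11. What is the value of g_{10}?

g_k = 57 + (k - 0)·11.
g_{10} = 57 + 10·11 = 167.

167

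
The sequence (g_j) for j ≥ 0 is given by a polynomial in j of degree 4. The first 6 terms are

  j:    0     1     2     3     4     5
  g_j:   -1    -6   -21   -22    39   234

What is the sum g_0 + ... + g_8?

1st diffs: -5, -15, -1, 61, 195.
2nd diffs: -10, 14, 62, 134.
3rd diffs: 24, 48, 72.
4th diffs: 24, 24 (constant).
So g_j = j^4 - 2j^3 - 6j^2 + 2j - 1.
Continuing: 659, 1434, 2703.
Summing j = 0..8 (9 terms) gives 5019.

5019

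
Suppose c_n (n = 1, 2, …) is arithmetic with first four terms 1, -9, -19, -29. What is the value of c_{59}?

-579

Common difference d = -10.
c_n = 1 + (n - 1)·(-10).
c_{59} = 1 + 58·(-10) = -579.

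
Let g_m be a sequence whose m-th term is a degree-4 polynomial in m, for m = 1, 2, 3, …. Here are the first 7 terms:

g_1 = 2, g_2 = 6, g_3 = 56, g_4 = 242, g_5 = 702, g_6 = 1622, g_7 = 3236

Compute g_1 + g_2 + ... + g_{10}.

1st diffs: 4, 50, 186, 460, 920, 1614.
2nd diffs: 46, 136, 274, 460, 694.
3rd diffs: 90, 138, 186, 234.
4th diffs: 48, 48, 48 (constant).
Newton forward-difference form: g_m = 2 + 4·C(m-1,1) + 46·C(m-1,2) + 90·C(m-1,3) + 48·C(m-1,4).
Continuing: 5826, 9722, 15302.
Summing m = 1..10 (10 terms) gives 36716.

36716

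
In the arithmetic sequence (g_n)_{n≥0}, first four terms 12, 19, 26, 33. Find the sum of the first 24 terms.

Common difference d = 7.
g_n = 12 + (n - 0)·7.
g_{23} = 173; S = 24·(12 + 173)/2 = 2220.

2220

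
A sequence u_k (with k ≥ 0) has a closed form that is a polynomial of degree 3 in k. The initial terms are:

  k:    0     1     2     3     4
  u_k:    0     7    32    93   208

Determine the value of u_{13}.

1st diffs: 7, 25, 61, 115.
2nd diffs: 18, 36, 54.
3rd diffs: 18, 18 (constant).
So u_k = 3k^3 + 4k.
Evaluating at k = 13 gives u_{13} = 6643.

6643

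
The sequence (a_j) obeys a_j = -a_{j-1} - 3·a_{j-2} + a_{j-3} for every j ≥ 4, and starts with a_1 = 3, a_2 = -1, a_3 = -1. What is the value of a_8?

Applying the relation repeatedly:
a_4 = 7  a_5 = -5  a_6 = -17  a_7 = 39  a_8 = 7.

7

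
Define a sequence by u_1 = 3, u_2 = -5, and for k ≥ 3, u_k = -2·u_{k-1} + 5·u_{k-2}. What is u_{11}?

Applying the relation repeatedly:
u_3 = 25, u_4 = -75, u_5 = 275, u_6 = -925, u_7 = 3225, u_8 = -11075, u_9 = 38275, u_{10} = -131925, u_{11} = 455225.

455225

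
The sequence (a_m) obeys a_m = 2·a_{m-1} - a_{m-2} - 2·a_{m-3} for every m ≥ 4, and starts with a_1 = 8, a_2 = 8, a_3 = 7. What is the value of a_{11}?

Iterate the recurrence:
a_4 = -10  a_5 = -43  a_6 = -90  a_7 = -117  a_8 = -58  a_9 = 181  a_{10} = 654  a_{11} = 1243.

1243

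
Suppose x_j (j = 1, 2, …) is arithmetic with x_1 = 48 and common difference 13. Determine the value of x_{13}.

x_j = 48 + (j - 1)·13.
x_{13} = 48 + 12·13 = 204.

204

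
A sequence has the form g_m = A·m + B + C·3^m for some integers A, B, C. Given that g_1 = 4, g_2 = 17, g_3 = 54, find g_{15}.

At m = 1, 2, 3: A + B + 3C = 4; 2A + B + 9C = 17; 3A + B + 27C = 54.
Subtracting the first from the second: A + 6C = 13.
Subtracting the second from the third: A + 18C = 37.
Solving: C = 2, A = 1, then B = -3.
Therefore g_{15} = 15 + (-3) + 2·14348907 = 28697826.

28697826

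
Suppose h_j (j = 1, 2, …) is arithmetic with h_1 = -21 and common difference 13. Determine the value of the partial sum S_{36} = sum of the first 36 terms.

h_j = -21 + (j - 1)·13.
h_{36} = 434; S = 36·(-21 + 434)/2 = 7434.

7434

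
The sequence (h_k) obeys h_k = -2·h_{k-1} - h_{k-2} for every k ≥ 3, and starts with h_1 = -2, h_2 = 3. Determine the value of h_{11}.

-12

Iterate the recurrence:
h_3 = -4;  h_4 = 5;  h_5 = -6;  h_6 = 7;  h_7 = -8;  h_8 = 9;  h_9 = -10;  h_{10} = 11;  h_{11} = -12.
(Characteristic roots are -1 and -1.)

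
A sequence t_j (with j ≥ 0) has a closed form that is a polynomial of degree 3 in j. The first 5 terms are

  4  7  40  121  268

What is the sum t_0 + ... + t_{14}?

38595

1st diffs: 3, 33, 81, 147.
2nd diffs: 30, 48, 66.
3rd diffs: 18, 18 (constant).
Newton forward-difference form: t_j = 4 + 3·C(j,1) + 30·C(j,2) + 18·C(j,3).
Continuing: …, 499, 832, 1285, 1876, …, t_{14} = 9328.
Summing j = 0..14 (15 terms) gives 38595.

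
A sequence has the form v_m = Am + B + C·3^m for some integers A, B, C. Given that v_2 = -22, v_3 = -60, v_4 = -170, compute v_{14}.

-9565966

Write the equations: 2A + B + 9C = -22; 3A + B + 27C = -60; 4A + B + 81C = -170.
Subtracting the first from the second: A + 18C = -38.
Subtracting the second from the third: A + 54C = -110.
Solving: C = -2, A = -2, then B = 0.
So v_m = -2·m + 0 + (-2)·3^m; at m=14 this is -9565966.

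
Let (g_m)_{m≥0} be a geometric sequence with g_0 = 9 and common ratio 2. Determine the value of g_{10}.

9216

g_m = 9·2^(m-0).
g_{10} = 9·2^10 = 9216.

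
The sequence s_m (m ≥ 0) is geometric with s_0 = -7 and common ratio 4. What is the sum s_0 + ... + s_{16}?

-40086361427

s_m = (-7)·4^(m-0).
S = (-7)·(4^17 - 1)/(4 - 1) = (-7)·(17179869184 - 1)/(3) = -40086361427.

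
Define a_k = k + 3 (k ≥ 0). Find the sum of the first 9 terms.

63

Over k = 0..8: Σk = 36.
Total = (1)·36 + (3)·9 = 63.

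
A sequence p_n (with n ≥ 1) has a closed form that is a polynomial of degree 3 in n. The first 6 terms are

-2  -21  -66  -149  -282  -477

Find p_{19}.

1st diffs: -19, -45, -83, -133, -195.
2nd diffs: -26, -38, -50, -62.
3rd diffs: -12, -12, -12 (constant).
So p_n = -2n^3 - n^2 - 2n + 3.
Evaluating at n = 19 gives p_{19} = -14114.

-14114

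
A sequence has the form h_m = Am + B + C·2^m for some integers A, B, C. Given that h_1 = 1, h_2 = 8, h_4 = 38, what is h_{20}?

The three given values yield: A + B + 2C = 1; 2A + B + 4C = 8; 4A + B + 16C = 38.
Subtracting the first from the second: A + 2C = 7.
Subtracting the second from the third: 2A + 12C = 30.
Solving: C = 2, A = 3, then B = -6.
So h_m = 3·m + (-6) + 2·2^m; at m=20 this is 2097206.

2097206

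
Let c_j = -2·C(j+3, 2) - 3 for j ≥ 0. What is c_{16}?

C(19, 2) = 171, so c_{16} = -345.

-345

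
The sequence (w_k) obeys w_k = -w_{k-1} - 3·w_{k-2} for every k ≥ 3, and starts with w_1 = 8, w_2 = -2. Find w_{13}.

-5752

w_3 = -22; w_4 = 28; w_5 = 38; …; w_{10} = -692; w_{11} = 1838; w_{12} = 238; w_{13} = -5752.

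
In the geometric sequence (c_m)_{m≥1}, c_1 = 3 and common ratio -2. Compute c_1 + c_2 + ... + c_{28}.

c_m = 3·(-2)^(m-1).
S = 3·((-2)^28 - 1)/(-2 - 1) = 3·(268435456 - 1)/(-3) = -268435455.

-268435455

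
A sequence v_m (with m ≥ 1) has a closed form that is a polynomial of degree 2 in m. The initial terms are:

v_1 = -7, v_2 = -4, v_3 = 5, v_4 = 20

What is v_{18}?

860

1st diffs: 3, 9, 15.
2nd diffs: 6, 6 (constant).
Newton forward-difference form: v_m = -7 + 3·C(m-1,1) + 6·C(m-1,2).
At m = 18: m-1 = 17, so v_{18} = -7 + 51 + 816 = 860.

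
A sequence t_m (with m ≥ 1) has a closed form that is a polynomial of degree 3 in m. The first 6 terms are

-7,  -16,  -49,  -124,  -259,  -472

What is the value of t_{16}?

1st diffs: -9, -33, -75, -135, -213.
2nd diffs: -24, -42, -60, -78.
3rd diffs: -18, -18, -18 (constant).
Newton forward-difference form: t_m = -7 + (-9)·C(m-1,1) + (-24)·C(m-1,2) + (-18)·C(m-1,3).
At m = 16: m-1 = 15, so t_{16} = -7 - 135 - 2520 - 8190 = -10852.

-10852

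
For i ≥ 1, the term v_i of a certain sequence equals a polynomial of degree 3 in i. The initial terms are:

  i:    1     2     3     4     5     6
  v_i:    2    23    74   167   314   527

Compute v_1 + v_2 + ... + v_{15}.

1st diffs: 21, 51, 93, 147, 213.
2nd diffs: 30, 42, 54, 66.
3rd diffs: 12, 12, 12 (constant).
Newton forward-difference form: v_i = 2 + 21·C(i-1,1) + 30·C(i-1,2) + 12·C(i-1,3).
Continuing: …, 818, 1199, 1682, 2279, …, v_{15} = 7394.
Summing i = 1..15 (15 terms) gives 32265.

32265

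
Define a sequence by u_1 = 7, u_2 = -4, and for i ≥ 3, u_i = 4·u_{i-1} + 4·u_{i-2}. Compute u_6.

Step forward from the initial values:
u_3 = 12;  u_4 = 32;  u_5 = 176;  u_6 = 832.

832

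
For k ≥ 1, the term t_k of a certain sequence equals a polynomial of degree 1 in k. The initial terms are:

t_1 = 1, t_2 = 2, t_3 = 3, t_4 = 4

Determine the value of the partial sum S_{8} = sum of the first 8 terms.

1st diffs: 1, 1, 1 (constant).
So t_k = k.
Continuing: 5, 6, 7, 8.
Summing k = 1..8 (8 terms) gives 36.

36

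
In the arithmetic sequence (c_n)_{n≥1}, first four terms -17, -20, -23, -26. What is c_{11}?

Common difference d = -3.
c_n = -17 + (n - 1)·(-3).
c_{11} = -17 + 10·(-3) = -47.

-47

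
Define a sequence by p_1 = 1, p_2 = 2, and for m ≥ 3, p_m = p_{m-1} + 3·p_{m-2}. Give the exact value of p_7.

Applying the relation repeatedly:
p_3 = 5, p_4 = 11, p_5 = 26, p_6 = 59, p_7 = 137.

137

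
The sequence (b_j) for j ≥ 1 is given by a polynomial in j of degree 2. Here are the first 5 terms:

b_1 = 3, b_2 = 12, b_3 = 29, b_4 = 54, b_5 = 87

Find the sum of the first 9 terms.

1023

1st diffs: 9, 17, 25, 33.
2nd diffs: 8, 8, 8 (constant).
So b_j = 4j^2 - 3j + 2.
Continuing: 128, 177, 234, 299.
Summing j = 1..9 (9 terms) gives 1023.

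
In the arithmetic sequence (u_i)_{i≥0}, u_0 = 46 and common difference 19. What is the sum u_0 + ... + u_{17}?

3735

u_i = 46 + (i - 0)·19.
u_{17} = 369; S = 18·(46 + 369)/2 = 3735.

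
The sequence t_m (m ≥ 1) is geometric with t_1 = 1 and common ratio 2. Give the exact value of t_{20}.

524288

t_m = 1·2^(m-1).
t_{20} = 1·2^19 = 524288.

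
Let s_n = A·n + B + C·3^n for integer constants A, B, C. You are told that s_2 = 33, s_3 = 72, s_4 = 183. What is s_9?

Plug in n = 2, 3, 4: 2A + B + 9C = 33; 3A + B + 27C = 72; 4A + B + 81C = 183.
Subtracting the first from the second: A + 18C = 39.
Subtracting the second from the third: A + 54C = 111.
Solving: C = 2, A = 3, then B = 9.
So s_n = 3·n + 9 + 2·3^n; at n=9 this is 39402.

39402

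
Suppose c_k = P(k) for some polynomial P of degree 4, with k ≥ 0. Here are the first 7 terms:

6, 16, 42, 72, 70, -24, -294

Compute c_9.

1st diffs: 10, 26, 30, -2, -94, -270.
2nd diffs: 16, 4, -32, -92, -176.
3rd diffs: -12, -36, -60, -84.
4th diffs: -24, -24, -24 (constant).
Newton forward-difference form: c_k = 6 + 10·C(k,1) + 16·C(k,2) + (-12)·C(k,3) + (-24)·C(k,4).
At k = 9: k = 9, so c_9 = 6 + 90 + 576 - 1008 - 3024 = -3360.

-3360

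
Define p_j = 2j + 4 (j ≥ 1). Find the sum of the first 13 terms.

Over j = 1..13: Σj = 91.
Total = (2)·91 + (4)·13 = 234.

234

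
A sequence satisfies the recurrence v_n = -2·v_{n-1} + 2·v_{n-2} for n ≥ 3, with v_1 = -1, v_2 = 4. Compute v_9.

-4240

Step forward from the initial values:
v_3 = -10; v_4 = 28; v_5 = -76; v_6 = 208; v_7 = -568; v_8 = 1552; v_9 = -4240.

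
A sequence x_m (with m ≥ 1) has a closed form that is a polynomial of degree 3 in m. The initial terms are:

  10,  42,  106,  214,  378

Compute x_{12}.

4102

1st diffs: 32, 64, 108, 164.
2nd diffs: 32, 44, 56.
3rd diffs: 12, 12 (constant).
Newton forward-difference form: x_m = 10 + 32·C(m-1,1) + 32·C(m-1,2) + 12·C(m-1,3).
At m = 12: m-1 = 11, so x_{12} = 10 + 352 + 1760 + 1980 = 4102.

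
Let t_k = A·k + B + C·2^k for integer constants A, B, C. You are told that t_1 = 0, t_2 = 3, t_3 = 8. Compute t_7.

Plug in k = 1, 2, 3: A + B + 2C = 0; 2A + B + 4C = 3; 3A + B + 8C = 8.
Subtracting the first from the second: A + 2C = 3.
Subtracting the second from the third: A + 4C = 5.
Solving: C = 1, A = 1, then B = -3.
So t_k = 1·k + (-3) + 1·2^k; at k=7 this is 132.

132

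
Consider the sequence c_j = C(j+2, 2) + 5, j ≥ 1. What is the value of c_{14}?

125

C(16, 2) = 120, so c_{14} = 125.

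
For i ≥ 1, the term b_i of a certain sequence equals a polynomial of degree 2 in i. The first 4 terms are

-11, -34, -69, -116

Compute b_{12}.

-924

1st diffs: -23, -35, -47.
2nd diffs: -12, -12 (constant).
Newton forward-difference form: b_i = -11 + (-23)·C(i-1,1) + (-12)·C(i-1,2).
At i = 12: i-1 = 11, so b_{12} = -11 - 253 - 660 = -924.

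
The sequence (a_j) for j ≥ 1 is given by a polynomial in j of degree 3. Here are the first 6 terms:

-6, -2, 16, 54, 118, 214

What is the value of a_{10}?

1038

1st diffs: 4, 18, 38, 64, 96.
2nd diffs: 14, 20, 26, 32.
3rd diffs: 6, 6, 6 (constant).
Newton forward-difference form: a_j = -6 + 4·C(j-1,1) + 14·C(j-1,2) + 6·C(j-1,3).
At j = 10: j-1 = 9, so a_{10} = -6 + 36 + 504 + 504 = 1038.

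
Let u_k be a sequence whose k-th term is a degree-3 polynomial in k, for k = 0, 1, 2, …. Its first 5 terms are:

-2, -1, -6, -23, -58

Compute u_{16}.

-4066

1st diffs: 1, -5, -17, -35.
2nd diffs: -6, -12, -18.
3rd diffs: -6, -6 (constant).
Newton forward-difference form: u_k = -2 + 1·C(k,1) + (-6)·C(k,2) + (-6)·C(k,3).
At k = 16: k = 16, so u_{16} = -2 + 16 - 720 - 3360 = -4066.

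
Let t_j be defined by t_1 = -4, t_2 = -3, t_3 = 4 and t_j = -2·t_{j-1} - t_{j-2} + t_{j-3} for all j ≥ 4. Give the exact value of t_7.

Compute successive terms:
t_4 = -9; t_5 = 11; t_6 = -9; t_7 = -2.

-2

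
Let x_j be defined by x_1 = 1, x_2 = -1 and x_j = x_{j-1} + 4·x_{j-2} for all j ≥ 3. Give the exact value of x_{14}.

Step forward from the initial values:
x_3 = 3;  x_4 = -1;  x_5 = 11;  …;  x_{11} = 1731;  x_{12} = 4127;  x_{13} = 11051;  x_{14} = 27559.

27559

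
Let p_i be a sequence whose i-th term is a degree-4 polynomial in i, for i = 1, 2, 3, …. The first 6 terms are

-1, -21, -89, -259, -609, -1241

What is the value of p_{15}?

1st diffs: -20, -68, -170, -350, -632.
2nd diffs: -48, -102, -180, -282.
3rd diffs: -54, -78, -102.
4th diffs: -24, -24 (constant).
So p_i = -i^4 + i^3 - 5i^2 + 3i + 1.
Evaluating at i = 15 gives p_{15} = -48329.

-48329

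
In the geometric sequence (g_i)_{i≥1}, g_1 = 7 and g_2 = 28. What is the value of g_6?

7168

Common ratio r = 4.
g_i = 7·4^(i-1).
g_6 = 7·4^5 = 7168.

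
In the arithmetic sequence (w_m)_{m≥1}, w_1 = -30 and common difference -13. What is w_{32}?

-433

w_m = -30 + (m - 1)·(-13).
w_{32} = -30 + 31·(-13) = -433.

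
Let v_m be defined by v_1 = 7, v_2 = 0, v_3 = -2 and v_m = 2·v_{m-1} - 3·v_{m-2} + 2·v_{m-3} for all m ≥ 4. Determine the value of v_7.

-22

Compute successive terms:
v_4 = 10  v_5 = 26  v_6 = 18  v_7 = -22.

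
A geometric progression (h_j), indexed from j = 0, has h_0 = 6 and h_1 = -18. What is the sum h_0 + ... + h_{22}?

Common ratio r = -3.
h_j = 6·(-3)^(j-0).
S = 6·((-3)^23 - 1)/(-3 - 1) = 6·(-94143178827 - 1)/(-4) = 141214768242.

141214768242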